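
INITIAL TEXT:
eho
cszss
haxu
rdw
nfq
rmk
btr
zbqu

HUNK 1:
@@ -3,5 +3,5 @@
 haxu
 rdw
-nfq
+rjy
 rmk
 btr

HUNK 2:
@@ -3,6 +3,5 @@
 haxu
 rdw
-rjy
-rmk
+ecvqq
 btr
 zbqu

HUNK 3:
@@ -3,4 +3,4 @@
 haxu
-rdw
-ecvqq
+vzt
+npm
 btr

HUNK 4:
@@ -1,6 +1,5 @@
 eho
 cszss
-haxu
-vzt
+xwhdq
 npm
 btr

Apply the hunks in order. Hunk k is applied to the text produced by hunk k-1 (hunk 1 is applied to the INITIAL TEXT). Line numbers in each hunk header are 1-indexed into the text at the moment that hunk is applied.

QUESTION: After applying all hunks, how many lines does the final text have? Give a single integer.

Answer: 6

Derivation:
Hunk 1: at line 3 remove [nfq] add [rjy] -> 8 lines: eho cszss haxu rdw rjy rmk btr zbqu
Hunk 2: at line 3 remove [rjy,rmk] add [ecvqq] -> 7 lines: eho cszss haxu rdw ecvqq btr zbqu
Hunk 3: at line 3 remove [rdw,ecvqq] add [vzt,npm] -> 7 lines: eho cszss haxu vzt npm btr zbqu
Hunk 4: at line 1 remove [haxu,vzt] add [xwhdq] -> 6 lines: eho cszss xwhdq npm btr zbqu
Final line count: 6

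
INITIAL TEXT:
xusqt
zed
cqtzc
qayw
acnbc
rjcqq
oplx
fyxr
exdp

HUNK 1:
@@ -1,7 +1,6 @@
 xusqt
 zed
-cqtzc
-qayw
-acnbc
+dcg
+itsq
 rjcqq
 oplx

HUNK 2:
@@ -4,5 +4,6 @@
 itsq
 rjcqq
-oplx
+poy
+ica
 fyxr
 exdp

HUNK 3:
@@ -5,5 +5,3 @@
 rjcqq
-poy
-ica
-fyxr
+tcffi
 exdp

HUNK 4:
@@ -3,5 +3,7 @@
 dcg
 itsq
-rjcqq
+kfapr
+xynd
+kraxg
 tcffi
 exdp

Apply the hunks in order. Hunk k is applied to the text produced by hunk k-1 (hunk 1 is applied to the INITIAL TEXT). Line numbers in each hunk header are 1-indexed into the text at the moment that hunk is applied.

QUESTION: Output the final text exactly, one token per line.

Hunk 1: at line 1 remove [cqtzc,qayw,acnbc] add [dcg,itsq] -> 8 lines: xusqt zed dcg itsq rjcqq oplx fyxr exdp
Hunk 2: at line 4 remove [oplx] add [poy,ica] -> 9 lines: xusqt zed dcg itsq rjcqq poy ica fyxr exdp
Hunk 3: at line 5 remove [poy,ica,fyxr] add [tcffi] -> 7 lines: xusqt zed dcg itsq rjcqq tcffi exdp
Hunk 4: at line 3 remove [rjcqq] add [kfapr,xynd,kraxg] -> 9 lines: xusqt zed dcg itsq kfapr xynd kraxg tcffi exdp

Answer: xusqt
zed
dcg
itsq
kfapr
xynd
kraxg
tcffi
exdp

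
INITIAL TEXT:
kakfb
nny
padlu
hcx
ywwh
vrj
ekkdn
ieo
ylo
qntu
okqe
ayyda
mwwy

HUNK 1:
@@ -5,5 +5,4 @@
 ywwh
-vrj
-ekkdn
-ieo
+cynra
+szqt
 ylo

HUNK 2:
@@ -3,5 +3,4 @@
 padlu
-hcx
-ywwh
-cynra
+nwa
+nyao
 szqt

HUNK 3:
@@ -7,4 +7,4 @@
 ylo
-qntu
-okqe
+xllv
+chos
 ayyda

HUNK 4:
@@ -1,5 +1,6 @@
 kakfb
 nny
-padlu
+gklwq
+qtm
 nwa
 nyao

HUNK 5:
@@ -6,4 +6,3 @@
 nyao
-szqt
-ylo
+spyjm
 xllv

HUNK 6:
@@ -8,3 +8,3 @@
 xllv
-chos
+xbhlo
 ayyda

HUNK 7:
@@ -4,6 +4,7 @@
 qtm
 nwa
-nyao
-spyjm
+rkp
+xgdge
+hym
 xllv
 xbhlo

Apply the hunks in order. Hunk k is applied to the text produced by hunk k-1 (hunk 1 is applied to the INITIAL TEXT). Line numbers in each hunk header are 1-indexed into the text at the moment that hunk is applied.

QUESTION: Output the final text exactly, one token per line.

Hunk 1: at line 5 remove [vrj,ekkdn,ieo] add [cynra,szqt] -> 12 lines: kakfb nny padlu hcx ywwh cynra szqt ylo qntu okqe ayyda mwwy
Hunk 2: at line 3 remove [hcx,ywwh,cynra] add [nwa,nyao] -> 11 lines: kakfb nny padlu nwa nyao szqt ylo qntu okqe ayyda mwwy
Hunk 3: at line 7 remove [qntu,okqe] add [xllv,chos] -> 11 lines: kakfb nny padlu nwa nyao szqt ylo xllv chos ayyda mwwy
Hunk 4: at line 1 remove [padlu] add [gklwq,qtm] -> 12 lines: kakfb nny gklwq qtm nwa nyao szqt ylo xllv chos ayyda mwwy
Hunk 5: at line 6 remove [szqt,ylo] add [spyjm] -> 11 lines: kakfb nny gklwq qtm nwa nyao spyjm xllv chos ayyda mwwy
Hunk 6: at line 8 remove [chos] add [xbhlo] -> 11 lines: kakfb nny gklwq qtm nwa nyao spyjm xllv xbhlo ayyda mwwy
Hunk 7: at line 4 remove [nyao,spyjm] add [rkp,xgdge,hym] -> 12 lines: kakfb nny gklwq qtm nwa rkp xgdge hym xllv xbhlo ayyda mwwy

Answer: kakfb
nny
gklwq
qtm
nwa
rkp
xgdge
hym
xllv
xbhlo
ayyda
mwwy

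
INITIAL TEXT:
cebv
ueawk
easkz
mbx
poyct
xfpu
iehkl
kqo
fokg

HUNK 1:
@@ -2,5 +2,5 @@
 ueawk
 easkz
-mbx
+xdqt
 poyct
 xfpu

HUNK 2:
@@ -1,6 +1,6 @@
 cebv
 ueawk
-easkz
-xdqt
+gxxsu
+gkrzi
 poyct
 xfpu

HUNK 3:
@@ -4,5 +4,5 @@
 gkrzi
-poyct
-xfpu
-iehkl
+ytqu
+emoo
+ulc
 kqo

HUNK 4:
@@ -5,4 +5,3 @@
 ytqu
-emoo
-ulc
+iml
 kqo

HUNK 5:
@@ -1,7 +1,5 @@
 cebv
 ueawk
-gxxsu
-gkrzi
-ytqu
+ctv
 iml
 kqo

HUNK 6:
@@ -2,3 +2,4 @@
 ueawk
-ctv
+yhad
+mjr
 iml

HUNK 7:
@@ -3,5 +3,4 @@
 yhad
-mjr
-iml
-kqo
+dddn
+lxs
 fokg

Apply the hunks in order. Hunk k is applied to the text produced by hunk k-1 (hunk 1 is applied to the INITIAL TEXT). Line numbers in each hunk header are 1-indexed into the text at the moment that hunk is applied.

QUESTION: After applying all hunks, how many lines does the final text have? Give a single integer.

Hunk 1: at line 2 remove [mbx] add [xdqt] -> 9 lines: cebv ueawk easkz xdqt poyct xfpu iehkl kqo fokg
Hunk 2: at line 1 remove [easkz,xdqt] add [gxxsu,gkrzi] -> 9 lines: cebv ueawk gxxsu gkrzi poyct xfpu iehkl kqo fokg
Hunk 3: at line 4 remove [poyct,xfpu,iehkl] add [ytqu,emoo,ulc] -> 9 lines: cebv ueawk gxxsu gkrzi ytqu emoo ulc kqo fokg
Hunk 4: at line 5 remove [emoo,ulc] add [iml] -> 8 lines: cebv ueawk gxxsu gkrzi ytqu iml kqo fokg
Hunk 5: at line 1 remove [gxxsu,gkrzi,ytqu] add [ctv] -> 6 lines: cebv ueawk ctv iml kqo fokg
Hunk 6: at line 2 remove [ctv] add [yhad,mjr] -> 7 lines: cebv ueawk yhad mjr iml kqo fokg
Hunk 7: at line 3 remove [mjr,iml,kqo] add [dddn,lxs] -> 6 lines: cebv ueawk yhad dddn lxs fokg
Final line count: 6

Answer: 6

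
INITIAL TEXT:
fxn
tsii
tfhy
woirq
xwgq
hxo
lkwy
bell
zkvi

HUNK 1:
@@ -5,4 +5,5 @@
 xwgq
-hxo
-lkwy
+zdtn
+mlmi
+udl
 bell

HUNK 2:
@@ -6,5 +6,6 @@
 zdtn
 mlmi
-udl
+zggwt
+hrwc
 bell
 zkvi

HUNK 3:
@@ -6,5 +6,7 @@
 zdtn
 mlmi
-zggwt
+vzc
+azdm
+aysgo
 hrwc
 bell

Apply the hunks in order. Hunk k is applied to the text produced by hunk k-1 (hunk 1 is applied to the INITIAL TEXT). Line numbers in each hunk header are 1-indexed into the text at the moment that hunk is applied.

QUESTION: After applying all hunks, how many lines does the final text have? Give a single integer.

Hunk 1: at line 5 remove [hxo,lkwy] add [zdtn,mlmi,udl] -> 10 lines: fxn tsii tfhy woirq xwgq zdtn mlmi udl bell zkvi
Hunk 2: at line 6 remove [udl] add [zggwt,hrwc] -> 11 lines: fxn tsii tfhy woirq xwgq zdtn mlmi zggwt hrwc bell zkvi
Hunk 3: at line 6 remove [zggwt] add [vzc,azdm,aysgo] -> 13 lines: fxn tsii tfhy woirq xwgq zdtn mlmi vzc azdm aysgo hrwc bell zkvi
Final line count: 13

Answer: 13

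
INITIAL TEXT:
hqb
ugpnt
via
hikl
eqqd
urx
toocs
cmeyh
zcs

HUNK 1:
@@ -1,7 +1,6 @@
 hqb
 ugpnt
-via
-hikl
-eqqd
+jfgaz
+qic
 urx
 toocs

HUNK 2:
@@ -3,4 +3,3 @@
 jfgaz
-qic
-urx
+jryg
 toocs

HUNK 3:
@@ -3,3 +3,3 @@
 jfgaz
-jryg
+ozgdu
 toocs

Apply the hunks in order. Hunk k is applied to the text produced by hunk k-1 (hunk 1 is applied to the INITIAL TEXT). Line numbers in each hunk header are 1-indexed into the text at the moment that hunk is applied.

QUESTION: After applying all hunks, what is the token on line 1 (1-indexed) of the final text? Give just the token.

Answer: hqb

Derivation:
Hunk 1: at line 1 remove [via,hikl,eqqd] add [jfgaz,qic] -> 8 lines: hqb ugpnt jfgaz qic urx toocs cmeyh zcs
Hunk 2: at line 3 remove [qic,urx] add [jryg] -> 7 lines: hqb ugpnt jfgaz jryg toocs cmeyh zcs
Hunk 3: at line 3 remove [jryg] add [ozgdu] -> 7 lines: hqb ugpnt jfgaz ozgdu toocs cmeyh zcs
Final line 1: hqb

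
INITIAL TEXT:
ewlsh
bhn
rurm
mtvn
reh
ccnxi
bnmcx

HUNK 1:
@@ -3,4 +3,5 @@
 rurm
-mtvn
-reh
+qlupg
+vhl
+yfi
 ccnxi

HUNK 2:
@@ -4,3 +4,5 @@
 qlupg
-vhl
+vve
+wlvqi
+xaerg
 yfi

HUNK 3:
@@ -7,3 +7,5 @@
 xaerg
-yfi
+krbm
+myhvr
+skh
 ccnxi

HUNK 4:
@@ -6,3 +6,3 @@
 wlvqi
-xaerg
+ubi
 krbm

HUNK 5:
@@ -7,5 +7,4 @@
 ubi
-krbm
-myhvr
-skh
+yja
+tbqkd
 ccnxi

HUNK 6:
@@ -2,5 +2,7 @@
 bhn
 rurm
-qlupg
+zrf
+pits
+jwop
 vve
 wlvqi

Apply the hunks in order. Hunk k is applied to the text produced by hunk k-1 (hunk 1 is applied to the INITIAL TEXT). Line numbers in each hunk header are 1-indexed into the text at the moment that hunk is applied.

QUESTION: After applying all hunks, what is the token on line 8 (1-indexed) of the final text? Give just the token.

Hunk 1: at line 3 remove [mtvn,reh] add [qlupg,vhl,yfi] -> 8 lines: ewlsh bhn rurm qlupg vhl yfi ccnxi bnmcx
Hunk 2: at line 4 remove [vhl] add [vve,wlvqi,xaerg] -> 10 lines: ewlsh bhn rurm qlupg vve wlvqi xaerg yfi ccnxi bnmcx
Hunk 3: at line 7 remove [yfi] add [krbm,myhvr,skh] -> 12 lines: ewlsh bhn rurm qlupg vve wlvqi xaerg krbm myhvr skh ccnxi bnmcx
Hunk 4: at line 6 remove [xaerg] add [ubi] -> 12 lines: ewlsh bhn rurm qlupg vve wlvqi ubi krbm myhvr skh ccnxi bnmcx
Hunk 5: at line 7 remove [krbm,myhvr,skh] add [yja,tbqkd] -> 11 lines: ewlsh bhn rurm qlupg vve wlvqi ubi yja tbqkd ccnxi bnmcx
Hunk 6: at line 2 remove [qlupg] add [zrf,pits,jwop] -> 13 lines: ewlsh bhn rurm zrf pits jwop vve wlvqi ubi yja tbqkd ccnxi bnmcx
Final line 8: wlvqi

Answer: wlvqi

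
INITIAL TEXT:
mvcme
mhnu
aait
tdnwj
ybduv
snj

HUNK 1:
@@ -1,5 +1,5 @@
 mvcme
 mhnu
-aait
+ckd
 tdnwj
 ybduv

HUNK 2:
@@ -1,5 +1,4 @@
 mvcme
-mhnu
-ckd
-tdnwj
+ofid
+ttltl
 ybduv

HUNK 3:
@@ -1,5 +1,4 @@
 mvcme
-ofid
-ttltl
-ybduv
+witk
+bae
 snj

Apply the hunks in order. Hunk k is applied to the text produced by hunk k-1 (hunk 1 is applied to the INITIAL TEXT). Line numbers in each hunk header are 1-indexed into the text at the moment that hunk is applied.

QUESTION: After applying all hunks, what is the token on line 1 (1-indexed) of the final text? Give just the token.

Answer: mvcme

Derivation:
Hunk 1: at line 1 remove [aait] add [ckd] -> 6 lines: mvcme mhnu ckd tdnwj ybduv snj
Hunk 2: at line 1 remove [mhnu,ckd,tdnwj] add [ofid,ttltl] -> 5 lines: mvcme ofid ttltl ybduv snj
Hunk 3: at line 1 remove [ofid,ttltl,ybduv] add [witk,bae] -> 4 lines: mvcme witk bae snj
Final line 1: mvcme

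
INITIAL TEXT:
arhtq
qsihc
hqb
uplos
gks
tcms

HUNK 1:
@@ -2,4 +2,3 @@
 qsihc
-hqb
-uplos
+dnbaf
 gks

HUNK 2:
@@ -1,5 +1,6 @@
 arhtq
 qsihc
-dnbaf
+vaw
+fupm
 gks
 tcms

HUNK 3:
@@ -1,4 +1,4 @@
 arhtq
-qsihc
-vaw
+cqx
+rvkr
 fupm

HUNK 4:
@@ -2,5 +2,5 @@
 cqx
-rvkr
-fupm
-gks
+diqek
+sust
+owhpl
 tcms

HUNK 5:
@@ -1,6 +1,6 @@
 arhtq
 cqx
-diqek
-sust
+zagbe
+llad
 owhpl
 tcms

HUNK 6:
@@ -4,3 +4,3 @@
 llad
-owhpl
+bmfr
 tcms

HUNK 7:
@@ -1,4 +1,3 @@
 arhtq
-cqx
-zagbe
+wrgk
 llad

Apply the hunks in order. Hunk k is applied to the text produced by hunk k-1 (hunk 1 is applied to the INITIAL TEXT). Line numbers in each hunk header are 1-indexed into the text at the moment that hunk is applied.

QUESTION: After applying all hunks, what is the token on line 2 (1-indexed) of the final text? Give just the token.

Hunk 1: at line 2 remove [hqb,uplos] add [dnbaf] -> 5 lines: arhtq qsihc dnbaf gks tcms
Hunk 2: at line 1 remove [dnbaf] add [vaw,fupm] -> 6 lines: arhtq qsihc vaw fupm gks tcms
Hunk 3: at line 1 remove [qsihc,vaw] add [cqx,rvkr] -> 6 lines: arhtq cqx rvkr fupm gks tcms
Hunk 4: at line 2 remove [rvkr,fupm,gks] add [diqek,sust,owhpl] -> 6 lines: arhtq cqx diqek sust owhpl tcms
Hunk 5: at line 1 remove [diqek,sust] add [zagbe,llad] -> 6 lines: arhtq cqx zagbe llad owhpl tcms
Hunk 6: at line 4 remove [owhpl] add [bmfr] -> 6 lines: arhtq cqx zagbe llad bmfr tcms
Hunk 7: at line 1 remove [cqx,zagbe] add [wrgk] -> 5 lines: arhtq wrgk llad bmfr tcms
Final line 2: wrgk

Answer: wrgk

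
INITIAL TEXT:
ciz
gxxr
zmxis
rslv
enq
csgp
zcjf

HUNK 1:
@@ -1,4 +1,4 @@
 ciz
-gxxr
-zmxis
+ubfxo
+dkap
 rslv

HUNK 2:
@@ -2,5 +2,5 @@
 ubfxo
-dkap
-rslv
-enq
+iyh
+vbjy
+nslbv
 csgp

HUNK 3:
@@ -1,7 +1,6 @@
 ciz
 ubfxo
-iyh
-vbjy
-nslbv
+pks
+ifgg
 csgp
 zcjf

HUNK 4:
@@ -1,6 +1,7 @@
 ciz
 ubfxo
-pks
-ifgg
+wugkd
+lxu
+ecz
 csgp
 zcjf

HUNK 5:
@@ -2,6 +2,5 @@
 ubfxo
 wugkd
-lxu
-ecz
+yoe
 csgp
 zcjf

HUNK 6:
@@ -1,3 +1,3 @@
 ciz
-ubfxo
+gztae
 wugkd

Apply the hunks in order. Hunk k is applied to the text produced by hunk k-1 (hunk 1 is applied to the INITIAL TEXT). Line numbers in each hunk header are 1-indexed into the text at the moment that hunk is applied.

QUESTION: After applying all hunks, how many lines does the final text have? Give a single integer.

Answer: 6

Derivation:
Hunk 1: at line 1 remove [gxxr,zmxis] add [ubfxo,dkap] -> 7 lines: ciz ubfxo dkap rslv enq csgp zcjf
Hunk 2: at line 2 remove [dkap,rslv,enq] add [iyh,vbjy,nslbv] -> 7 lines: ciz ubfxo iyh vbjy nslbv csgp zcjf
Hunk 3: at line 1 remove [iyh,vbjy,nslbv] add [pks,ifgg] -> 6 lines: ciz ubfxo pks ifgg csgp zcjf
Hunk 4: at line 1 remove [pks,ifgg] add [wugkd,lxu,ecz] -> 7 lines: ciz ubfxo wugkd lxu ecz csgp zcjf
Hunk 5: at line 2 remove [lxu,ecz] add [yoe] -> 6 lines: ciz ubfxo wugkd yoe csgp zcjf
Hunk 6: at line 1 remove [ubfxo] add [gztae] -> 6 lines: ciz gztae wugkd yoe csgp zcjf
Final line count: 6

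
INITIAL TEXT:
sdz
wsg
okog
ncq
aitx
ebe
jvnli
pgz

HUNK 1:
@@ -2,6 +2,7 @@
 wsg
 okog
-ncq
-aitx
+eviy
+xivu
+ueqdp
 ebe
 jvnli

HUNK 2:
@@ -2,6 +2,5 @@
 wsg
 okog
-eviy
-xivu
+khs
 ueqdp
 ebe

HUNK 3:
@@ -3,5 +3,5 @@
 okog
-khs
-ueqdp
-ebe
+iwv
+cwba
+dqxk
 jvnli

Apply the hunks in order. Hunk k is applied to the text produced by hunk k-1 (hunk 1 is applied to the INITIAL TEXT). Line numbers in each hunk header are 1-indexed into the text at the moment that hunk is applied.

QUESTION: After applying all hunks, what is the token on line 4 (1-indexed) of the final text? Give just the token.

Answer: iwv

Derivation:
Hunk 1: at line 2 remove [ncq,aitx] add [eviy,xivu,ueqdp] -> 9 lines: sdz wsg okog eviy xivu ueqdp ebe jvnli pgz
Hunk 2: at line 2 remove [eviy,xivu] add [khs] -> 8 lines: sdz wsg okog khs ueqdp ebe jvnli pgz
Hunk 3: at line 3 remove [khs,ueqdp,ebe] add [iwv,cwba,dqxk] -> 8 lines: sdz wsg okog iwv cwba dqxk jvnli pgz
Final line 4: iwv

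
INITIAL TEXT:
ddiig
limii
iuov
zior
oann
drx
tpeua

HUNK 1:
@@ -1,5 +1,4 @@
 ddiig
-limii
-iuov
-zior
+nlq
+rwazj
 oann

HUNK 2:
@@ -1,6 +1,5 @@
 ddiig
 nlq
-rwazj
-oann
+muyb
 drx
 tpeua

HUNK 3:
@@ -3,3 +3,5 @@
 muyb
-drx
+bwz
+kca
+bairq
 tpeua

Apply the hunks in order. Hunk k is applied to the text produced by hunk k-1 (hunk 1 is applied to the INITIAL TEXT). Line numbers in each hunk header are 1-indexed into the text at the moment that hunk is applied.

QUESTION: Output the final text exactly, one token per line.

Hunk 1: at line 1 remove [limii,iuov,zior] add [nlq,rwazj] -> 6 lines: ddiig nlq rwazj oann drx tpeua
Hunk 2: at line 1 remove [rwazj,oann] add [muyb] -> 5 lines: ddiig nlq muyb drx tpeua
Hunk 3: at line 3 remove [drx] add [bwz,kca,bairq] -> 7 lines: ddiig nlq muyb bwz kca bairq tpeua

Answer: ddiig
nlq
muyb
bwz
kca
bairq
tpeua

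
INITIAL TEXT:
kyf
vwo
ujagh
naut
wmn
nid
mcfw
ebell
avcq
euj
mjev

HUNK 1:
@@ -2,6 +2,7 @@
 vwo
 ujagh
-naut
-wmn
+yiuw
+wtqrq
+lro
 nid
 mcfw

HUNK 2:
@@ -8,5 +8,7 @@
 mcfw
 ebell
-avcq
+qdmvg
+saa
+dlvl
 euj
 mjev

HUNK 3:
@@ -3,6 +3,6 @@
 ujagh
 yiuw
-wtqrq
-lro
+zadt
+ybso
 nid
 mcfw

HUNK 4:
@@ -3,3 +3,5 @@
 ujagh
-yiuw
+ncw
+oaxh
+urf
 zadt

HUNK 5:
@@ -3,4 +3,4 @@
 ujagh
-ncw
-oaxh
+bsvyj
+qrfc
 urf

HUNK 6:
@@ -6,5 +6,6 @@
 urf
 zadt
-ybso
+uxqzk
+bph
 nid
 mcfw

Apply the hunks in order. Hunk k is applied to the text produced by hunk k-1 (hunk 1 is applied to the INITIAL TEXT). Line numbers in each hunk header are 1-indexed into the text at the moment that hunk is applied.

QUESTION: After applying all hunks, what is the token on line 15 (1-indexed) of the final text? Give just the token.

Hunk 1: at line 2 remove [naut,wmn] add [yiuw,wtqrq,lro] -> 12 lines: kyf vwo ujagh yiuw wtqrq lro nid mcfw ebell avcq euj mjev
Hunk 2: at line 8 remove [avcq] add [qdmvg,saa,dlvl] -> 14 lines: kyf vwo ujagh yiuw wtqrq lro nid mcfw ebell qdmvg saa dlvl euj mjev
Hunk 3: at line 3 remove [wtqrq,lro] add [zadt,ybso] -> 14 lines: kyf vwo ujagh yiuw zadt ybso nid mcfw ebell qdmvg saa dlvl euj mjev
Hunk 4: at line 3 remove [yiuw] add [ncw,oaxh,urf] -> 16 lines: kyf vwo ujagh ncw oaxh urf zadt ybso nid mcfw ebell qdmvg saa dlvl euj mjev
Hunk 5: at line 3 remove [ncw,oaxh] add [bsvyj,qrfc] -> 16 lines: kyf vwo ujagh bsvyj qrfc urf zadt ybso nid mcfw ebell qdmvg saa dlvl euj mjev
Hunk 6: at line 6 remove [ybso] add [uxqzk,bph] -> 17 lines: kyf vwo ujagh bsvyj qrfc urf zadt uxqzk bph nid mcfw ebell qdmvg saa dlvl euj mjev
Final line 15: dlvl

Answer: dlvl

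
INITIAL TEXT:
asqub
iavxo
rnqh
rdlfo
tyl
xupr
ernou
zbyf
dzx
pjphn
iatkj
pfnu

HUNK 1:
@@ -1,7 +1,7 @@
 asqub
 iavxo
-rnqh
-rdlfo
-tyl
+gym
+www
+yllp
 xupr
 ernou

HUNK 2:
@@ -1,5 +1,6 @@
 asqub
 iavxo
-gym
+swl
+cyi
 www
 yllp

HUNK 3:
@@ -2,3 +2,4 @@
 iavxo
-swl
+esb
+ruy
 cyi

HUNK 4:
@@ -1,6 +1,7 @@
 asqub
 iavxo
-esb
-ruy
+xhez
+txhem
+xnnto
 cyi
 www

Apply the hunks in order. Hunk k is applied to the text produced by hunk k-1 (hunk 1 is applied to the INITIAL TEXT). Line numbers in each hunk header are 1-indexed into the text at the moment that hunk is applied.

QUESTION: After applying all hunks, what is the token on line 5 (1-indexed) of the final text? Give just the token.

Answer: xnnto

Derivation:
Hunk 1: at line 1 remove [rnqh,rdlfo,tyl] add [gym,www,yllp] -> 12 lines: asqub iavxo gym www yllp xupr ernou zbyf dzx pjphn iatkj pfnu
Hunk 2: at line 1 remove [gym] add [swl,cyi] -> 13 lines: asqub iavxo swl cyi www yllp xupr ernou zbyf dzx pjphn iatkj pfnu
Hunk 3: at line 2 remove [swl] add [esb,ruy] -> 14 lines: asqub iavxo esb ruy cyi www yllp xupr ernou zbyf dzx pjphn iatkj pfnu
Hunk 4: at line 1 remove [esb,ruy] add [xhez,txhem,xnnto] -> 15 lines: asqub iavxo xhez txhem xnnto cyi www yllp xupr ernou zbyf dzx pjphn iatkj pfnu
Final line 5: xnnto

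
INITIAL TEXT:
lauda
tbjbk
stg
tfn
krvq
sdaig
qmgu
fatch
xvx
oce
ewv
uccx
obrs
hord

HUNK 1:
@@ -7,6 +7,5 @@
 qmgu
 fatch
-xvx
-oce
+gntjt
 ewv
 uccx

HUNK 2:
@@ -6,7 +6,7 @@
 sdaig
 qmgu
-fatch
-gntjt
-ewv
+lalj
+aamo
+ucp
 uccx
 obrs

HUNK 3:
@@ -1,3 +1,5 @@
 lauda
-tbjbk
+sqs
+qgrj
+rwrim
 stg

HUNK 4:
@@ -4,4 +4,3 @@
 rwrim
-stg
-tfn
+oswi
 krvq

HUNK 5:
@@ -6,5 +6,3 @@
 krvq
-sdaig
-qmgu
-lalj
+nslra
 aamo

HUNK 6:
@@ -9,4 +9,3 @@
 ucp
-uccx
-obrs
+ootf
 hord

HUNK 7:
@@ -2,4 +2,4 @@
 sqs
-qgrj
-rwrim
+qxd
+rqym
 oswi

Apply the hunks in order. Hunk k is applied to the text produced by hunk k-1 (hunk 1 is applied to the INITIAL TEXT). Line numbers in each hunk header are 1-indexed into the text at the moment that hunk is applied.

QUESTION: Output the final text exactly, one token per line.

Hunk 1: at line 7 remove [xvx,oce] add [gntjt] -> 13 lines: lauda tbjbk stg tfn krvq sdaig qmgu fatch gntjt ewv uccx obrs hord
Hunk 2: at line 6 remove [fatch,gntjt,ewv] add [lalj,aamo,ucp] -> 13 lines: lauda tbjbk stg tfn krvq sdaig qmgu lalj aamo ucp uccx obrs hord
Hunk 3: at line 1 remove [tbjbk] add [sqs,qgrj,rwrim] -> 15 lines: lauda sqs qgrj rwrim stg tfn krvq sdaig qmgu lalj aamo ucp uccx obrs hord
Hunk 4: at line 4 remove [stg,tfn] add [oswi] -> 14 lines: lauda sqs qgrj rwrim oswi krvq sdaig qmgu lalj aamo ucp uccx obrs hord
Hunk 5: at line 6 remove [sdaig,qmgu,lalj] add [nslra] -> 12 lines: lauda sqs qgrj rwrim oswi krvq nslra aamo ucp uccx obrs hord
Hunk 6: at line 9 remove [uccx,obrs] add [ootf] -> 11 lines: lauda sqs qgrj rwrim oswi krvq nslra aamo ucp ootf hord
Hunk 7: at line 2 remove [qgrj,rwrim] add [qxd,rqym] -> 11 lines: lauda sqs qxd rqym oswi krvq nslra aamo ucp ootf hord

Answer: lauda
sqs
qxd
rqym
oswi
krvq
nslra
aamo
ucp
ootf
hord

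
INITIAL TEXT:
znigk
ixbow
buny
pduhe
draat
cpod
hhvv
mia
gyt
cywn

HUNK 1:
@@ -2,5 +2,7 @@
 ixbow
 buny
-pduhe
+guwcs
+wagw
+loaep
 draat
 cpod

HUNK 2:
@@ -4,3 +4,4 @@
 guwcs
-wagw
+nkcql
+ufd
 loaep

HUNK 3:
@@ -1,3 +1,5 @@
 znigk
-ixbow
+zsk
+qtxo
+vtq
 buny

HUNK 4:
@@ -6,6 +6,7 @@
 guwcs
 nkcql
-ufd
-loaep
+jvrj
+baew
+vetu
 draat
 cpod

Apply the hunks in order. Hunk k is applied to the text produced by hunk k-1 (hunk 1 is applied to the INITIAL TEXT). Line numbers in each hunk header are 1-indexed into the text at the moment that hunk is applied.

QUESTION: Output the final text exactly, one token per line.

Answer: znigk
zsk
qtxo
vtq
buny
guwcs
nkcql
jvrj
baew
vetu
draat
cpod
hhvv
mia
gyt
cywn

Derivation:
Hunk 1: at line 2 remove [pduhe] add [guwcs,wagw,loaep] -> 12 lines: znigk ixbow buny guwcs wagw loaep draat cpod hhvv mia gyt cywn
Hunk 2: at line 4 remove [wagw] add [nkcql,ufd] -> 13 lines: znigk ixbow buny guwcs nkcql ufd loaep draat cpod hhvv mia gyt cywn
Hunk 3: at line 1 remove [ixbow] add [zsk,qtxo,vtq] -> 15 lines: znigk zsk qtxo vtq buny guwcs nkcql ufd loaep draat cpod hhvv mia gyt cywn
Hunk 4: at line 6 remove [ufd,loaep] add [jvrj,baew,vetu] -> 16 lines: znigk zsk qtxo vtq buny guwcs nkcql jvrj baew vetu draat cpod hhvv mia gyt cywn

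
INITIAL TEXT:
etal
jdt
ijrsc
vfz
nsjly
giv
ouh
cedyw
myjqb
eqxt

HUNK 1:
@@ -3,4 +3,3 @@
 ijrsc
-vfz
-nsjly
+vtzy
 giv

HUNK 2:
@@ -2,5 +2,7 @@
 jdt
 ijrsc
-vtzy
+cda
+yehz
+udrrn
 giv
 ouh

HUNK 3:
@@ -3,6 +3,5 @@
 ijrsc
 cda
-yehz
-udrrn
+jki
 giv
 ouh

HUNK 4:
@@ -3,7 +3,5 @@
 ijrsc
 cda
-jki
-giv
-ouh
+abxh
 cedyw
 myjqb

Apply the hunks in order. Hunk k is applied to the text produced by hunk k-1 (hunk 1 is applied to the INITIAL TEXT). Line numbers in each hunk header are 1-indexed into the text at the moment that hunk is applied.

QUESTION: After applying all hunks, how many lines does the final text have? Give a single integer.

Hunk 1: at line 3 remove [vfz,nsjly] add [vtzy] -> 9 lines: etal jdt ijrsc vtzy giv ouh cedyw myjqb eqxt
Hunk 2: at line 2 remove [vtzy] add [cda,yehz,udrrn] -> 11 lines: etal jdt ijrsc cda yehz udrrn giv ouh cedyw myjqb eqxt
Hunk 3: at line 3 remove [yehz,udrrn] add [jki] -> 10 lines: etal jdt ijrsc cda jki giv ouh cedyw myjqb eqxt
Hunk 4: at line 3 remove [jki,giv,ouh] add [abxh] -> 8 lines: etal jdt ijrsc cda abxh cedyw myjqb eqxt
Final line count: 8

Answer: 8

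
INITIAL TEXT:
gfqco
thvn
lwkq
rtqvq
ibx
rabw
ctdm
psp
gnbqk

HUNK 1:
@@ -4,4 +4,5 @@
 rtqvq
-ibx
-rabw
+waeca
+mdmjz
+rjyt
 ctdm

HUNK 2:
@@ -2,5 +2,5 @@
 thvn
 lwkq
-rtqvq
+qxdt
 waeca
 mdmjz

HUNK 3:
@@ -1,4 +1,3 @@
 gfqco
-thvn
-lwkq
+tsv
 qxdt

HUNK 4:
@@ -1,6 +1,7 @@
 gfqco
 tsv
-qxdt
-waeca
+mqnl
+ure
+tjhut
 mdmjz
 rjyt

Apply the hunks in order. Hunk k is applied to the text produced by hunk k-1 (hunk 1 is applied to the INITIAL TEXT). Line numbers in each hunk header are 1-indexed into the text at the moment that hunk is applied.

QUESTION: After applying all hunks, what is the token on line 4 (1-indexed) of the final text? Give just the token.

Answer: ure

Derivation:
Hunk 1: at line 4 remove [ibx,rabw] add [waeca,mdmjz,rjyt] -> 10 lines: gfqco thvn lwkq rtqvq waeca mdmjz rjyt ctdm psp gnbqk
Hunk 2: at line 2 remove [rtqvq] add [qxdt] -> 10 lines: gfqco thvn lwkq qxdt waeca mdmjz rjyt ctdm psp gnbqk
Hunk 3: at line 1 remove [thvn,lwkq] add [tsv] -> 9 lines: gfqco tsv qxdt waeca mdmjz rjyt ctdm psp gnbqk
Hunk 4: at line 1 remove [qxdt,waeca] add [mqnl,ure,tjhut] -> 10 lines: gfqco tsv mqnl ure tjhut mdmjz rjyt ctdm psp gnbqk
Final line 4: ure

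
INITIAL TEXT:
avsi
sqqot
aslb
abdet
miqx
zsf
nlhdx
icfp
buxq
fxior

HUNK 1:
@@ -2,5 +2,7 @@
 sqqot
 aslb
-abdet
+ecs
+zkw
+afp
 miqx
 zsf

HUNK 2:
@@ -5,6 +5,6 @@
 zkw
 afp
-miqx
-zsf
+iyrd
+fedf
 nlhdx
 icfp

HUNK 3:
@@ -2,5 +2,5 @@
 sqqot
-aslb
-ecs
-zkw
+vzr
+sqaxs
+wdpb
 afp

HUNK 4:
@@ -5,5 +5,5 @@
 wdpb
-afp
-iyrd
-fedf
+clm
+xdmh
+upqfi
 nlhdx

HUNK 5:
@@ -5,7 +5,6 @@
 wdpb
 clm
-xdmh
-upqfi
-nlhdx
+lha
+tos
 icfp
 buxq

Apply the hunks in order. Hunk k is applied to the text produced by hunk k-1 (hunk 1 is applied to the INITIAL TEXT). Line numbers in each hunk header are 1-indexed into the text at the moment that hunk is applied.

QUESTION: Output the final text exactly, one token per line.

Hunk 1: at line 2 remove [abdet] add [ecs,zkw,afp] -> 12 lines: avsi sqqot aslb ecs zkw afp miqx zsf nlhdx icfp buxq fxior
Hunk 2: at line 5 remove [miqx,zsf] add [iyrd,fedf] -> 12 lines: avsi sqqot aslb ecs zkw afp iyrd fedf nlhdx icfp buxq fxior
Hunk 3: at line 2 remove [aslb,ecs,zkw] add [vzr,sqaxs,wdpb] -> 12 lines: avsi sqqot vzr sqaxs wdpb afp iyrd fedf nlhdx icfp buxq fxior
Hunk 4: at line 5 remove [afp,iyrd,fedf] add [clm,xdmh,upqfi] -> 12 lines: avsi sqqot vzr sqaxs wdpb clm xdmh upqfi nlhdx icfp buxq fxior
Hunk 5: at line 5 remove [xdmh,upqfi,nlhdx] add [lha,tos] -> 11 lines: avsi sqqot vzr sqaxs wdpb clm lha tos icfp buxq fxior

Answer: avsi
sqqot
vzr
sqaxs
wdpb
clm
lha
tos
icfp
buxq
fxior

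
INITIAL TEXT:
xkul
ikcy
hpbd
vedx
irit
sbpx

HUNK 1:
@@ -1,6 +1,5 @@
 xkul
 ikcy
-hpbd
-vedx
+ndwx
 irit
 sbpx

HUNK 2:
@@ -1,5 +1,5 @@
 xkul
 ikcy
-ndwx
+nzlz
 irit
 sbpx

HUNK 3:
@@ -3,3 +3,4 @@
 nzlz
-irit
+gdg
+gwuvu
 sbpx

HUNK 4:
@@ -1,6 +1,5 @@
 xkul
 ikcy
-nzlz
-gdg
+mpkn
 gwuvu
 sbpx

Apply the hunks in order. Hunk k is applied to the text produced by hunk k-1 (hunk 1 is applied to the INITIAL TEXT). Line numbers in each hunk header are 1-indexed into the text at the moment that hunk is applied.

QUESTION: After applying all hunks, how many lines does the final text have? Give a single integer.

Hunk 1: at line 1 remove [hpbd,vedx] add [ndwx] -> 5 lines: xkul ikcy ndwx irit sbpx
Hunk 2: at line 1 remove [ndwx] add [nzlz] -> 5 lines: xkul ikcy nzlz irit sbpx
Hunk 3: at line 3 remove [irit] add [gdg,gwuvu] -> 6 lines: xkul ikcy nzlz gdg gwuvu sbpx
Hunk 4: at line 1 remove [nzlz,gdg] add [mpkn] -> 5 lines: xkul ikcy mpkn gwuvu sbpx
Final line count: 5

Answer: 5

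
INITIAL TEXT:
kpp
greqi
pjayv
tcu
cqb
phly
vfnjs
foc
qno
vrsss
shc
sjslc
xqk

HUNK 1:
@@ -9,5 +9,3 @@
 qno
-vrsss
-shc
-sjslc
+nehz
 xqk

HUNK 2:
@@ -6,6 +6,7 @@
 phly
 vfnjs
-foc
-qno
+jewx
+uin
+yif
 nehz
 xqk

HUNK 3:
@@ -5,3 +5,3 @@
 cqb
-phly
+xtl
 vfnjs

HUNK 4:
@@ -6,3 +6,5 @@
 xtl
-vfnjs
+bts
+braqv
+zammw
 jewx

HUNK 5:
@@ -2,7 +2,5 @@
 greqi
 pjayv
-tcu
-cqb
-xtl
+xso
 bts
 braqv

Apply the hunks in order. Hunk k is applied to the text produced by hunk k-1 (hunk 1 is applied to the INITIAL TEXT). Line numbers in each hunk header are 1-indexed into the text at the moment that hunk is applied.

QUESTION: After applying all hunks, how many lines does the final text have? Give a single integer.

Hunk 1: at line 9 remove [vrsss,shc,sjslc] add [nehz] -> 11 lines: kpp greqi pjayv tcu cqb phly vfnjs foc qno nehz xqk
Hunk 2: at line 6 remove [foc,qno] add [jewx,uin,yif] -> 12 lines: kpp greqi pjayv tcu cqb phly vfnjs jewx uin yif nehz xqk
Hunk 3: at line 5 remove [phly] add [xtl] -> 12 lines: kpp greqi pjayv tcu cqb xtl vfnjs jewx uin yif nehz xqk
Hunk 4: at line 6 remove [vfnjs] add [bts,braqv,zammw] -> 14 lines: kpp greqi pjayv tcu cqb xtl bts braqv zammw jewx uin yif nehz xqk
Hunk 5: at line 2 remove [tcu,cqb,xtl] add [xso] -> 12 lines: kpp greqi pjayv xso bts braqv zammw jewx uin yif nehz xqk
Final line count: 12

Answer: 12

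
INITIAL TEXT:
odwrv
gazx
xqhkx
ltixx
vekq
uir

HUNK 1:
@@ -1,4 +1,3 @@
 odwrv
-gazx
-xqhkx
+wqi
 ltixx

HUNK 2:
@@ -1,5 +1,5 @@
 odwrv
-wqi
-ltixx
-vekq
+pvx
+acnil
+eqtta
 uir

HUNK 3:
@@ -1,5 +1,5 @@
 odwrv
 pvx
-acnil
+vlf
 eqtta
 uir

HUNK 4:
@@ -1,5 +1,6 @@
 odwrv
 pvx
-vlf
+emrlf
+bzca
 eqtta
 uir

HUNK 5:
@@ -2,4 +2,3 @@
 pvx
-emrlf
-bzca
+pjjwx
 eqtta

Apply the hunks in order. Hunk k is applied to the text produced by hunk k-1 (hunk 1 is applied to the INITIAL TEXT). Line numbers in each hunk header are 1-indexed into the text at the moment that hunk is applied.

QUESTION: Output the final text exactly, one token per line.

Hunk 1: at line 1 remove [gazx,xqhkx] add [wqi] -> 5 lines: odwrv wqi ltixx vekq uir
Hunk 2: at line 1 remove [wqi,ltixx,vekq] add [pvx,acnil,eqtta] -> 5 lines: odwrv pvx acnil eqtta uir
Hunk 3: at line 1 remove [acnil] add [vlf] -> 5 lines: odwrv pvx vlf eqtta uir
Hunk 4: at line 1 remove [vlf] add [emrlf,bzca] -> 6 lines: odwrv pvx emrlf bzca eqtta uir
Hunk 5: at line 2 remove [emrlf,bzca] add [pjjwx] -> 5 lines: odwrv pvx pjjwx eqtta uir

Answer: odwrv
pvx
pjjwx
eqtta
uir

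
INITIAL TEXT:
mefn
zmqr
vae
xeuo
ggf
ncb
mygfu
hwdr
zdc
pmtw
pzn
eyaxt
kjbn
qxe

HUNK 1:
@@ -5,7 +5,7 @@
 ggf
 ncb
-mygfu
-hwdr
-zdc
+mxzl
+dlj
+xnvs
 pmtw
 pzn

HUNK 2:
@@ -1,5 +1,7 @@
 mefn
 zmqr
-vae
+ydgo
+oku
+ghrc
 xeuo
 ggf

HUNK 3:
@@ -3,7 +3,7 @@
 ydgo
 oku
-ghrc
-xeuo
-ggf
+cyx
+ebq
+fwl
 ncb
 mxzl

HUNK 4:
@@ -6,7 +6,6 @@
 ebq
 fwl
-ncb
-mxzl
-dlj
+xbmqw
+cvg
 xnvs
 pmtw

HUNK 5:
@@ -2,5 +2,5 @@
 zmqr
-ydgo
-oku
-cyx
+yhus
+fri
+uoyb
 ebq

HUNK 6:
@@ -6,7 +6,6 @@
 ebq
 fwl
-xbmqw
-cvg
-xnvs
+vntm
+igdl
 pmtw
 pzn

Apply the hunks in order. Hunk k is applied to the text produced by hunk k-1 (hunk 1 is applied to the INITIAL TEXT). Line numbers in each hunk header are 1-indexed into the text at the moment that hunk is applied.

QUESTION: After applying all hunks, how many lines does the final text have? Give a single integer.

Hunk 1: at line 5 remove [mygfu,hwdr,zdc] add [mxzl,dlj,xnvs] -> 14 lines: mefn zmqr vae xeuo ggf ncb mxzl dlj xnvs pmtw pzn eyaxt kjbn qxe
Hunk 2: at line 1 remove [vae] add [ydgo,oku,ghrc] -> 16 lines: mefn zmqr ydgo oku ghrc xeuo ggf ncb mxzl dlj xnvs pmtw pzn eyaxt kjbn qxe
Hunk 3: at line 3 remove [ghrc,xeuo,ggf] add [cyx,ebq,fwl] -> 16 lines: mefn zmqr ydgo oku cyx ebq fwl ncb mxzl dlj xnvs pmtw pzn eyaxt kjbn qxe
Hunk 4: at line 6 remove [ncb,mxzl,dlj] add [xbmqw,cvg] -> 15 lines: mefn zmqr ydgo oku cyx ebq fwl xbmqw cvg xnvs pmtw pzn eyaxt kjbn qxe
Hunk 5: at line 2 remove [ydgo,oku,cyx] add [yhus,fri,uoyb] -> 15 lines: mefn zmqr yhus fri uoyb ebq fwl xbmqw cvg xnvs pmtw pzn eyaxt kjbn qxe
Hunk 6: at line 6 remove [xbmqw,cvg,xnvs] add [vntm,igdl] -> 14 lines: mefn zmqr yhus fri uoyb ebq fwl vntm igdl pmtw pzn eyaxt kjbn qxe
Final line count: 14

Answer: 14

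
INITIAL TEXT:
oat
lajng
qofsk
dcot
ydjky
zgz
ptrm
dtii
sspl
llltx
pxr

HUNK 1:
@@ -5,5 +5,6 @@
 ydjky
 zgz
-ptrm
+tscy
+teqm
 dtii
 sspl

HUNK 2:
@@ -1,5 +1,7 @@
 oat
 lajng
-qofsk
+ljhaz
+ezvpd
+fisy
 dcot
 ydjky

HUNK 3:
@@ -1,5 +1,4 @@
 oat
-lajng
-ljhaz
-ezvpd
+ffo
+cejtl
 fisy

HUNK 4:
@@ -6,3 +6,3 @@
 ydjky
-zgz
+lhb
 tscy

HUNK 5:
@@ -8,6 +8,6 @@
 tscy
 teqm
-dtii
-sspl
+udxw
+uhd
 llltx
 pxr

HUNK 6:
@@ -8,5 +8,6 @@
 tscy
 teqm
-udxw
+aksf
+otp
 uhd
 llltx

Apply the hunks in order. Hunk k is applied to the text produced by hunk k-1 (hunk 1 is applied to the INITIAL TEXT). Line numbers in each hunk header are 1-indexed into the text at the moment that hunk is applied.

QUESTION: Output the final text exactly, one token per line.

Hunk 1: at line 5 remove [ptrm] add [tscy,teqm] -> 12 lines: oat lajng qofsk dcot ydjky zgz tscy teqm dtii sspl llltx pxr
Hunk 2: at line 1 remove [qofsk] add [ljhaz,ezvpd,fisy] -> 14 lines: oat lajng ljhaz ezvpd fisy dcot ydjky zgz tscy teqm dtii sspl llltx pxr
Hunk 3: at line 1 remove [lajng,ljhaz,ezvpd] add [ffo,cejtl] -> 13 lines: oat ffo cejtl fisy dcot ydjky zgz tscy teqm dtii sspl llltx pxr
Hunk 4: at line 6 remove [zgz] add [lhb] -> 13 lines: oat ffo cejtl fisy dcot ydjky lhb tscy teqm dtii sspl llltx pxr
Hunk 5: at line 8 remove [dtii,sspl] add [udxw,uhd] -> 13 lines: oat ffo cejtl fisy dcot ydjky lhb tscy teqm udxw uhd llltx pxr
Hunk 6: at line 8 remove [udxw] add [aksf,otp] -> 14 lines: oat ffo cejtl fisy dcot ydjky lhb tscy teqm aksf otp uhd llltx pxr

Answer: oat
ffo
cejtl
fisy
dcot
ydjky
lhb
tscy
teqm
aksf
otp
uhd
llltx
pxr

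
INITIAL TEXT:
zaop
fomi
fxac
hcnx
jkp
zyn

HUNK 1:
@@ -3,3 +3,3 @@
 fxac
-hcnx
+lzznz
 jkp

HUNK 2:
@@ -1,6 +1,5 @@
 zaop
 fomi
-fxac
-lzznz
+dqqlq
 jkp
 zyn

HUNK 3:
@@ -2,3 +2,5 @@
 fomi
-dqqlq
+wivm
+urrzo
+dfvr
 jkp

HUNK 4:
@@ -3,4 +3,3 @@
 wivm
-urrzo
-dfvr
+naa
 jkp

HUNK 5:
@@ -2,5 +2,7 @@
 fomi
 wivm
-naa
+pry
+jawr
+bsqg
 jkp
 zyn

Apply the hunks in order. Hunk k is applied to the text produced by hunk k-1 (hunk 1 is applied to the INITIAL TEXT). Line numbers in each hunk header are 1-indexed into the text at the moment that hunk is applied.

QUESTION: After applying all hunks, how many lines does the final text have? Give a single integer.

Answer: 8

Derivation:
Hunk 1: at line 3 remove [hcnx] add [lzznz] -> 6 lines: zaop fomi fxac lzznz jkp zyn
Hunk 2: at line 1 remove [fxac,lzznz] add [dqqlq] -> 5 lines: zaop fomi dqqlq jkp zyn
Hunk 3: at line 2 remove [dqqlq] add [wivm,urrzo,dfvr] -> 7 lines: zaop fomi wivm urrzo dfvr jkp zyn
Hunk 4: at line 3 remove [urrzo,dfvr] add [naa] -> 6 lines: zaop fomi wivm naa jkp zyn
Hunk 5: at line 2 remove [naa] add [pry,jawr,bsqg] -> 8 lines: zaop fomi wivm pry jawr bsqg jkp zyn
Final line count: 8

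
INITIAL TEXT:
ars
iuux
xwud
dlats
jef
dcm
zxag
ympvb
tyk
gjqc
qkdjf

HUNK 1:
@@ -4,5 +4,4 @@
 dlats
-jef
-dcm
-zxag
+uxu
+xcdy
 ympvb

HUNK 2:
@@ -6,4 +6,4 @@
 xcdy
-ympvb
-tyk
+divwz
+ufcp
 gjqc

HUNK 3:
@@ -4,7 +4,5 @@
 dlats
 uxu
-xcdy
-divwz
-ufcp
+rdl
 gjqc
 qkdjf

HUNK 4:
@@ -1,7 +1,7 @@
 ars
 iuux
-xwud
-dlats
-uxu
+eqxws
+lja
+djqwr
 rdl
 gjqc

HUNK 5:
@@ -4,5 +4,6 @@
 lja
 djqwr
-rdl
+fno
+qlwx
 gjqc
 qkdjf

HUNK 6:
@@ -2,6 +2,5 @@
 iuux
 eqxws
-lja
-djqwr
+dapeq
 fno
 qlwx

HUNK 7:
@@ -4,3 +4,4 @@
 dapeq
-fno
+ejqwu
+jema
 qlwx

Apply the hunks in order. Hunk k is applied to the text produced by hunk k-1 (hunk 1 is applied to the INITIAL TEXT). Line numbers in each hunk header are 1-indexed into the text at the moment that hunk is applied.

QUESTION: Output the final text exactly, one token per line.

Answer: ars
iuux
eqxws
dapeq
ejqwu
jema
qlwx
gjqc
qkdjf

Derivation:
Hunk 1: at line 4 remove [jef,dcm,zxag] add [uxu,xcdy] -> 10 lines: ars iuux xwud dlats uxu xcdy ympvb tyk gjqc qkdjf
Hunk 2: at line 6 remove [ympvb,tyk] add [divwz,ufcp] -> 10 lines: ars iuux xwud dlats uxu xcdy divwz ufcp gjqc qkdjf
Hunk 3: at line 4 remove [xcdy,divwz,ufcp] add [rdl] -> 8 lines: ars iuux xwud dlats uxu rdl gjqc qkdjf
Hunk 4: at line 1 remove [xwud,dlats,uxu] add [eqxws,lja,djqwr] -> 8 lines: ars iuux eqxws lja djqwr rdl gjqc qkdjf
Hunk 5: at line 4 remove [rdl] add [fno,qlwx] -> 9 lines: ars iuux eqxws lja djqwr fno qlwx gjqc qkdjf
Hunk 6: at line 2 remove [lja,djqwr] add [dapeq] -> 8 lines: ars iuux eqxws dapeq fno qlwx gjqc qkdjf
Hunk 7: at line 4 remove [fno] add [ejqwu,jema] -> 9 lines: ars iuux eqxws dapeq ejqwu jema qlwx gjqc qkdjf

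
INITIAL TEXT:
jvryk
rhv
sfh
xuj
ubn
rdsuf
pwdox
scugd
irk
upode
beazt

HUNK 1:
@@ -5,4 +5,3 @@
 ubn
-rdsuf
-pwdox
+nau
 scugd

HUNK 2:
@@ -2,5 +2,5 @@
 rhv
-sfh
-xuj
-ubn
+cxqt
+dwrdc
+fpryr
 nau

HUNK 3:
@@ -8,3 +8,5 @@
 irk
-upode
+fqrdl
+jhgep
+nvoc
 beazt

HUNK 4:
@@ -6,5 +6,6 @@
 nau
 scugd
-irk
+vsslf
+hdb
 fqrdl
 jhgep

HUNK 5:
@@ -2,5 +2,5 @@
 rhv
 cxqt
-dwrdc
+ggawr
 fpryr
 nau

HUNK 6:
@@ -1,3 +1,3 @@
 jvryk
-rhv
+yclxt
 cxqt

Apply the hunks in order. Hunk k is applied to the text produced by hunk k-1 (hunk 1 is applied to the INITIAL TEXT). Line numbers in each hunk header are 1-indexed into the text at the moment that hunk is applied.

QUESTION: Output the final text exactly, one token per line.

Answer: jvryk
yclxt
cxqt
ggawr
fpryr
nau
scugd
vsslf
hdb
fqrdl
jhgep
nvoc
beazt

Derivation:
Hunk 1: at line 5 remove [rdsuf,pwdox] add [nau] -> 10 lines: jvryk rhv sfh xuj ubn nau scugd irk upode beazt
Hunk 2: at line 2 remove [sfh,xuj,ubn] add [cxqt,dwrdc,fpryr] -> 10 lines: jvryk rhv cxqt dwrdc fpryr nau scugd irk upode beazt
Hunk 3: at line 8 remove [upode] add [fqrdl,jhgep,nvoc] -> 12 lines: jvryk rhv cxqt dwrdc fpryr nau scugd irk fqrdl jhgep nvoc beazt
Hunk 4: at line 6 remove [irk] add [vsslf,hdb] -> 13 lines: jvryk rhv cxqt dwrdc fpryr nau scugd vsslf hdb fqrdl jhgep nvoc beazt
Hunk 5: at line 2 remove [dwrdc] add [ggawr] -> 13 lines: jvryk rhv cxqt ggawr fpryr nau scugd vsslf hdb fqrdl jhgep nvoc beazt
Hunk 6: at line 1 remove [rhv] add [yclxt] -> 13 lines: jvryk yclxt cxqt ggawr fpryr nau scugd vsslf hdb fqrdl jhgep nvoc beazt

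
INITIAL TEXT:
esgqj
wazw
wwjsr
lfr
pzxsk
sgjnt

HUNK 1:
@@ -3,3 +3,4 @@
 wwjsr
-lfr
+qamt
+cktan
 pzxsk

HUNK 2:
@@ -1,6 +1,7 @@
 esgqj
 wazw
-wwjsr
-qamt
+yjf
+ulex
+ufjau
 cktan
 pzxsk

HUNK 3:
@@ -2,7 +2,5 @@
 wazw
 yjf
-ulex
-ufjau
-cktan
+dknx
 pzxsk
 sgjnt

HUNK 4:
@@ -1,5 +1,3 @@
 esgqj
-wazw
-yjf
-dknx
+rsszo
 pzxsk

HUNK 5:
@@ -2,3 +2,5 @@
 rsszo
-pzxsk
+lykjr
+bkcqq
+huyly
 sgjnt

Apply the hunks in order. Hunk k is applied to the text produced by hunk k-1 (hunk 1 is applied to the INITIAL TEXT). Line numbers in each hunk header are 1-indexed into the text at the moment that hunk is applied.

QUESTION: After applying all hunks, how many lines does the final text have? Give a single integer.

Answer: 6

Derivation:
Hunk 1: at line 3 remove [lfr] add [qamt,cktan] -> 7 lines: esgqj wazw wwjsr qamt cktan pzxsk sgjnt
Hunk 2: at line 1 remove [wwjsr,qamt] add [yjf,ulex,ufjau] -> 8 lines: esgqj wazw yjf ulex ufjau cktan pzxsk sgjnt
Hunk 3: at line 2 remove [ulex,ufjau,cktan] add [dknx] -> 6 lines: esgqj wazw yjf dknx pzxsk sgjnt
Hunk 4: at line 1 remove [wazw,yjf,dknx] add [rsszo] -> 4 lines: esgqj rsszo pzxsk sgjnt
Hunk 5: at line 2 remove [pzxsk] add [lykjr,bkcqq,huyly] -> 6 lines: esgqj rsszo lykjr bkcqq huyly sgjnt
Final line count: 6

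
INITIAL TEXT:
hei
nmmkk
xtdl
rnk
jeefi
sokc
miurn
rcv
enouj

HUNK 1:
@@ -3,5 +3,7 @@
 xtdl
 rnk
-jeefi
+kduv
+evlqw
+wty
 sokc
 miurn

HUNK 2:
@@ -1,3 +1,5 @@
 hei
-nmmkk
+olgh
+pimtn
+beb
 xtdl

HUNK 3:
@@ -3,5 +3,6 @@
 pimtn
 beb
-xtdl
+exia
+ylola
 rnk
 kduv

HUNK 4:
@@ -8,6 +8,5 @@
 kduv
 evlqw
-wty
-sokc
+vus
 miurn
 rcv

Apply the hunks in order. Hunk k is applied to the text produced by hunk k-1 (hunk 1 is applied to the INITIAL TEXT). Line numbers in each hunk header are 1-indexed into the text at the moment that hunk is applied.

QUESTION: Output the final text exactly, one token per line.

Hunk 1: at line 3 remove [jeefi] add [kduv,evlqw,wty] -> 11 lines: hei nmmkk xtdl rnk kduv evlqw wty sokc miurn rcv enouj
Hunk 2: at line 1 remove [nmmkk] add [olgh,pimtn,beb] -> 13 lines: hei olgh pimtn beb xtdl rnk kduv evlqw wty sokc miurn rcv enouj
Hunk 3: at line 3 remove [xtdl] add [exia,ylola] -> 14 lines: hei olgh pimtn beb exia ylola rnk kduv evlqw wty sokc miurn rcv enouj
Hunk 4: at line 8 remove [wty,sokc] add [vus] -> 13 lines: hei olgh pimtn beb exia ylola rnk kduv evlqw vus miurn rcv enouj

Answer: hei
olgh
pimtn
beb
exia
ylola
rnk
kduv
evlqw
vus
miurn
rcv
enouj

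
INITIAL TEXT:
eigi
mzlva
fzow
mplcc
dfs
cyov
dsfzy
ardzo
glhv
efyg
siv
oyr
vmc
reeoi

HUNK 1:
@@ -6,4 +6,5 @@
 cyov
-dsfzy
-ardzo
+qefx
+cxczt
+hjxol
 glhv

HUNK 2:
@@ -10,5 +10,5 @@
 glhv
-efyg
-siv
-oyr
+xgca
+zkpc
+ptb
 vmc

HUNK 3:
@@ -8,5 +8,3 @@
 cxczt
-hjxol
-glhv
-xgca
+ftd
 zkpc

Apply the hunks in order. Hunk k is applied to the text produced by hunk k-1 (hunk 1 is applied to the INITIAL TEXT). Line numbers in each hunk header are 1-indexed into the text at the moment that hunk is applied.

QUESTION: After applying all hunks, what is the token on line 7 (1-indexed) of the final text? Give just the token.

Answer: qefx

Derivation:
Hunk 1: at line 6 remove [dsfzy,ardzo] add [qefx,cxczt,hjxol] -> 15 lines: eigi mzlva fzow mplcc dfs cyov qefx cxczt hjxol glhv efyg siv oyr vmc reeoi
Hunk 2: at line 10 remove [efyg,siv,oyr] add [xgca,zkpc,ptb] -> 15 lines: eigi mzlva fzow mplcc dfs cyov qefx cxczt hjxol glhv xgca zkpc ptb vmc reeoi
Hunk 3: at line 8 remove [hjxol,glhv,xgca] add [ftd] -> 13 lines: eigi mzlva fzow mplcc dfs cyov qefx cxczt ftd zkpc ptb vmc reeoi
Final line 7: qefx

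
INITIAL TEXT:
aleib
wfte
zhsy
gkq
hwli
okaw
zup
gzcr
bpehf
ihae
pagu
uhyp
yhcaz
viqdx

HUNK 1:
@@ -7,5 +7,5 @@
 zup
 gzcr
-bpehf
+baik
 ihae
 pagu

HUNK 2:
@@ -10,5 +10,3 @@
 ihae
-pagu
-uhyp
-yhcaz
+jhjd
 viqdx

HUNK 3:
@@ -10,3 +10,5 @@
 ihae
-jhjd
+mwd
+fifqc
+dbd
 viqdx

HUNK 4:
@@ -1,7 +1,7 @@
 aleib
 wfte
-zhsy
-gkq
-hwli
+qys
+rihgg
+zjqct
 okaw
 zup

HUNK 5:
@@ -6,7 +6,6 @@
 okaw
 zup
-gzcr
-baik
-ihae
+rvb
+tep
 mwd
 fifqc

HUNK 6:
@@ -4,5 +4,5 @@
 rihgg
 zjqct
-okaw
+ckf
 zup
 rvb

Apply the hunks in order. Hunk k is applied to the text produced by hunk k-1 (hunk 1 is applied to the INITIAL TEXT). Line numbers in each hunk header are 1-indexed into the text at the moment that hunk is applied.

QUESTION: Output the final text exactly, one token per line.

Hunk 1: at line 7 remove [bpehf] add [baik] -> 14 lines: aleib wfte zhsy gkq hwli okaw zup gzcr baik ihae pagu uhyp yhcaz viqdx
Hunk 2: at line 10 remove [pagu,uhyp,yhcaz] add [jhjd] -> 12 lines: aleib wfte zhsy gkq hwli okaw zup gzcr baik ihae jhjd viqdx
Hunk 3: at line 10 remove [jhjd] add [mwd,fifqc,dbd] -> 14 lines: aleib wfte zhsy gkq hwli okaw zup gzcr baik ihae mwd fifqc dbd viqdx
Hunk 4: at line 1 remove [zhsy,gkq,hwli] add [qys,rihgg,zjqct] -> 14 lines: aleib wfte qys rihgg zjqct okaw zup gzcr baik ihae mwd fifqc dbd viqdx
Hunk 5: at line 6 remove [gzcr,baik,ihae] add [rvb,tep] -> 13 lines: aleib wfte qys rihgg zjqct okaw zup rvb tep mwd fifqc dbd viqdx
Hunk 6: at line 4 remove [okaw] add [ckf] -> 13 lines: aleib wfte qys rihgg zjqct ckf zup rvb tep mwd fifqc dbd viqdx

Answer: aleib
wfte
qys
rihgg
zjqct
ckf
zup
rvb
tep
mwd
fifqc
dbd
viqdx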